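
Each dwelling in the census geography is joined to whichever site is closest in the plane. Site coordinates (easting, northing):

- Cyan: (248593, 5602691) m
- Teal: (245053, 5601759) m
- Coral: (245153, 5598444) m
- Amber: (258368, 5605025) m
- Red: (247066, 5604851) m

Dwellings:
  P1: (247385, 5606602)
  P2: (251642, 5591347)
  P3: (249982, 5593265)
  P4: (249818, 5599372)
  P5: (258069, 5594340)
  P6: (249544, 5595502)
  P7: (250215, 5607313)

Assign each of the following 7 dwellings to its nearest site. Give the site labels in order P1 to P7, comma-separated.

Red, Coral, Coral, Cyan, Amber, Coral, Red

P1 → Red (d²=3167762.00)
P2 → Coral (d²=92474530.00)
P3 → Coral (d²=50141282.00)
P4 → Cyan (d²=12516386.00)
P5 → Amber (d²=114258626.00)
P6 → Coral (d²=27936245.00)
P7 → Red (d²=15977645.00)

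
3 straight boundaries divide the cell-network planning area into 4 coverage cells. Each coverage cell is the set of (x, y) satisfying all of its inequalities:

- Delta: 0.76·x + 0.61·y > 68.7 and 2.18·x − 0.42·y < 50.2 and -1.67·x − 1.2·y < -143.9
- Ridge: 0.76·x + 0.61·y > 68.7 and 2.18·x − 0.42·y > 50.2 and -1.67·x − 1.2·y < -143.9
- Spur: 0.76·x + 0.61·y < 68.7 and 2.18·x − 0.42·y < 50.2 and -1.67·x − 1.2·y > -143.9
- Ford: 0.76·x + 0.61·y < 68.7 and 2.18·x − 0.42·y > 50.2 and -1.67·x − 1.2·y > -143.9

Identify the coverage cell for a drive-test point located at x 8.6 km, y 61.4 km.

Spur

0.76·8.6 + 0.61·61.4 = 43.990, which is < 68.7
2.18·8.6 − 0.42·61.4 = -7.040, which is < 50.2
-1.67·8.6 − 1.2·61.4 = -88.042, which is > -143.9
This sign pattern matches Spur.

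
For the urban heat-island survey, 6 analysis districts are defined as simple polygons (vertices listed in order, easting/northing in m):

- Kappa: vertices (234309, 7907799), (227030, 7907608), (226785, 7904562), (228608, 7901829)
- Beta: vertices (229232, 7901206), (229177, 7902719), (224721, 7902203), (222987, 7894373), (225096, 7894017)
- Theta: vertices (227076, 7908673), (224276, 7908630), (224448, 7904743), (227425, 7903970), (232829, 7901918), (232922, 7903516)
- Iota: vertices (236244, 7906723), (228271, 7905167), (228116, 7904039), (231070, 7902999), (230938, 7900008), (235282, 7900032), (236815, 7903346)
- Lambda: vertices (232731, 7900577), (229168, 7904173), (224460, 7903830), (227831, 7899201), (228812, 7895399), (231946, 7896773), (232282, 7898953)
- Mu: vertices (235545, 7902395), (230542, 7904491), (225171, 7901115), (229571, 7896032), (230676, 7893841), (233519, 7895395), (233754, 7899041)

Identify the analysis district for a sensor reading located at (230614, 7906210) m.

Kappa

Cast a ray rightward from (230614, 7906210). For each polygon, the edges (by vertex number in listed order) whose endpoints lie on opposite sides of northing = 7906210, where each meets that height, and whether that is right or left of the point:
Kappa: 2–3 at easting≈226917.6 (left), 4–1 at easting≈232791.6 (right) → 1 crossing.
Beta: no edge straddles that height → 0 crossings.
Theta: 2–3 at easting≈224383.1 (left), 6–1 at easting≈229868.1 (left) → 0 crossings.
Iota: 1–2 at easting≈233615.4 (right), 7–1 at easting≈236330.7 (right) → 2 crossings.
Lambda: no edge straddles that height → 0 crossings.
Mu: no edge straddles that height → 0 crossings.
Only Kappa has an odd count, so the point is inside Kappa.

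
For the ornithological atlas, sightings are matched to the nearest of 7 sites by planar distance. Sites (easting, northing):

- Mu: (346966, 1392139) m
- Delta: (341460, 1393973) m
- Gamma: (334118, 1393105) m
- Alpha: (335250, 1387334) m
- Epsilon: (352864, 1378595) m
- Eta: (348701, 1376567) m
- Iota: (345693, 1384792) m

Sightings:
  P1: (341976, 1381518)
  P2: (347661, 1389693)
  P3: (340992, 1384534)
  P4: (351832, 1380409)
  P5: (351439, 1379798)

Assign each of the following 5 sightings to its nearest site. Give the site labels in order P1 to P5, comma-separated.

Iota, Mu, Iota, Epsilon, Epsilon

P1 → Iota (d²=24535165.00)
P2 → Mu (d²=6465941.00)
P3 → Iota (d²=22165965.00)
P4 → Epsilon (d²=4355620.00)
P5 → Epsilon (d²=3477834.00)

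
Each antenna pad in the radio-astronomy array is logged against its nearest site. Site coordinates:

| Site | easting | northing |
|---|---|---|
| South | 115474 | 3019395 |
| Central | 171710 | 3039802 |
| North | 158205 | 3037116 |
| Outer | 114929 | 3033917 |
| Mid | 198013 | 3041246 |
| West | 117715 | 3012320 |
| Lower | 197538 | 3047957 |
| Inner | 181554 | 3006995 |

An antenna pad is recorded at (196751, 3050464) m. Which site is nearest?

Squared distances to each site:
South: 7571233490.000; Central: 740729925.000; North: 1663963220.000; Outer: 6968642893.000; Mid: 86564168.000; West: 7701654032.000; Lower: 6904418.000; Inner: 2120502770.000.
Minimum at Lower.

Lower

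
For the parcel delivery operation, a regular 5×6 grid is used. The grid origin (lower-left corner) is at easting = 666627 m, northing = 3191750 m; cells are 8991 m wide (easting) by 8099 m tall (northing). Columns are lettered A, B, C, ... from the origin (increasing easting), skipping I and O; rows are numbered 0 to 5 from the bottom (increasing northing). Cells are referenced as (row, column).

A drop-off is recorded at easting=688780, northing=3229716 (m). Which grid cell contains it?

(4, C)

Column index: ⌊(688780 − 666627) / 8991⌋ = ⌊2.464⌋ = 2 → column C
Row offset from origin: ⌊(3229716 − 3191750) / 8099⌋ = ⌊4.688⌋ = 4 → row 4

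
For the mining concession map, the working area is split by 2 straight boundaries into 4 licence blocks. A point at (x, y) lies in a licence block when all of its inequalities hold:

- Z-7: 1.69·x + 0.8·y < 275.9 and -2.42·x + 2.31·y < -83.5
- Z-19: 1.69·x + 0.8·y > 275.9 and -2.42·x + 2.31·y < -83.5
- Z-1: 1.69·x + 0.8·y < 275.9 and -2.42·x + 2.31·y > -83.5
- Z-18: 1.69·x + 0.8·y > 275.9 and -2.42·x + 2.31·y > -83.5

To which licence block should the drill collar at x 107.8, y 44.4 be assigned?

1.69·107.8 + 0.8·44.4 = 217.702, which is < 275.9
-2.42·107.8 + 2.31·44.4 = -158.312, which is < -83.5
This sign pattern matches Z-7.

Z-7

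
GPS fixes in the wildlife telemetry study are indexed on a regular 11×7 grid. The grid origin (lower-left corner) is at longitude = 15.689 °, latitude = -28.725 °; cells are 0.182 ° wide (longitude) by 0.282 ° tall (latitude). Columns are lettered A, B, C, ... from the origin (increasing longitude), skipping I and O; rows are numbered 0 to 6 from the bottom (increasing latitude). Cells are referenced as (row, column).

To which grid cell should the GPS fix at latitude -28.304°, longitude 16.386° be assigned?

(1, D)

Column index: ⌊(16.386 − 15.689) / 0.182⌋ = ⌊3.830⌋ = 3 → column D
Row offset from origin: ⌊(-28.304 − -28.725) / 0.282⌋ = ⌊1.493⌋ = 1 → row 1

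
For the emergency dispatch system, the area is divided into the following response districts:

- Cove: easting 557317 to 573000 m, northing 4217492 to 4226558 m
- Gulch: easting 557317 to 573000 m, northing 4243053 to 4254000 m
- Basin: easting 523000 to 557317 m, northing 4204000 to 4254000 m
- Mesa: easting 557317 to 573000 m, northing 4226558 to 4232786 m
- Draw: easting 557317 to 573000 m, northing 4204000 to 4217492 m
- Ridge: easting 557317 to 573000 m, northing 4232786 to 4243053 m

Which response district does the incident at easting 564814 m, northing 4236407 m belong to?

The point has easting = 564814 and northing = 4236407.
Only Ridge satisfies 557317 ≤ easting ≤ 573000 and 4232786 ≤ northing ≤ 4243053.

Ridge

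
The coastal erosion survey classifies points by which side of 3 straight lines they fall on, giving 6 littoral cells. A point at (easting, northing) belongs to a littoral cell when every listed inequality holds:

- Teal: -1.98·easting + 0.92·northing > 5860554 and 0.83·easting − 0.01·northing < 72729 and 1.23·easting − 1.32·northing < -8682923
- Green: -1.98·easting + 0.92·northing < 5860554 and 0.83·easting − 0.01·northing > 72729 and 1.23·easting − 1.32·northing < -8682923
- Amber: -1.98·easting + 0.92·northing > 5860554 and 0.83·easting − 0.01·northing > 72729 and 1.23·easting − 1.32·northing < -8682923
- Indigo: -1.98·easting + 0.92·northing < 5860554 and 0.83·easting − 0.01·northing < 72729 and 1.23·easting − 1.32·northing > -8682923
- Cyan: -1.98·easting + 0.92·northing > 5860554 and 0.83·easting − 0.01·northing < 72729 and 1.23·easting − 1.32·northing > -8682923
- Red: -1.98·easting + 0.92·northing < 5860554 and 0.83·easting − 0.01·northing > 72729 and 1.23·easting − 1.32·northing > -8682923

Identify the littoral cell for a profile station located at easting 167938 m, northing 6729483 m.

-1.98·167938 + 0.92·6729483 = 5858607.120, which is < 5860554
0.83·167938 − 0.01·6729483 = 72093.710, which is < 72729
1.23·167938 − 1.32·6729483 = -8676353.820, which is > -8682923
This sign pattern matches Indigo.

Indigo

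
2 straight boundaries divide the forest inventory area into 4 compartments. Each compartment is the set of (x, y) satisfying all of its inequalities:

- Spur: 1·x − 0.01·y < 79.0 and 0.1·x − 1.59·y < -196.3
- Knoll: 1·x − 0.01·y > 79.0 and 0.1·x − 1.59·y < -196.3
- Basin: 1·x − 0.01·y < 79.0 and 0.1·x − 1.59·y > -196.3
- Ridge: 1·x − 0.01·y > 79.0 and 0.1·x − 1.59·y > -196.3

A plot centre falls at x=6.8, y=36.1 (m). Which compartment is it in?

Basin

1·6.8 − 0.01·36.1 = 6.439, which is < 79.0
0.1·6.8 − 1.59·36.1 = -56.719, which is > -196.3
This sign pattern matches Basin.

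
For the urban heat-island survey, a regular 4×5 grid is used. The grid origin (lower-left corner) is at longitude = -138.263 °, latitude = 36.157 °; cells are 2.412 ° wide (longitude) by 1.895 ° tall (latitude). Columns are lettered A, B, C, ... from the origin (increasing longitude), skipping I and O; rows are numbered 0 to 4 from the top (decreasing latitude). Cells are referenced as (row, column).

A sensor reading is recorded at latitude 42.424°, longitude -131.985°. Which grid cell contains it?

Column index: ⌊(-131.985 − -138.263) / 2.412⌋ = ⌊2.603⌋ = 2 → column C
Row offset from origin: ⌊(42.424 − 36.157) / 1.895⌋ = ⌊3.307⌋ = 3 → row 1 (counted from top)

(1, C)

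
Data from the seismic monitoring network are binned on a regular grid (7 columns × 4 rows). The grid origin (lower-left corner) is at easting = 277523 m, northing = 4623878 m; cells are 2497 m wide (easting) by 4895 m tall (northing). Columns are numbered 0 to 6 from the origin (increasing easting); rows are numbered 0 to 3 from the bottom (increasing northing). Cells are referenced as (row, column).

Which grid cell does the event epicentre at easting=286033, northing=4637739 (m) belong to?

Column index: ⌊(286033 − 277523) / 2497⌋ = ⌊3.408⌋ = 3
Row offset from origin: ⌊(4637739 − 4623878) / 4895⌋ = ⌊2.832⌋ = 2 → row 2

(2, 3)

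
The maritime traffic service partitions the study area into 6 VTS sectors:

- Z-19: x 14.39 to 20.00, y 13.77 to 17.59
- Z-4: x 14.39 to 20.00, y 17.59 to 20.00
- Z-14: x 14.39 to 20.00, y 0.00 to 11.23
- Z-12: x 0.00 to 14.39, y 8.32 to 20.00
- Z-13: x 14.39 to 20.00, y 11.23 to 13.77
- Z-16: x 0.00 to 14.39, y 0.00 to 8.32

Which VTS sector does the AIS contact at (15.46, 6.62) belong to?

The point has x = 15.46 and y = 6.62.
Only Z-14 satisfies 14.39 ≤ x ≤ 20.00 and 0.00 ≤ y ≤ 11.23.

Z-14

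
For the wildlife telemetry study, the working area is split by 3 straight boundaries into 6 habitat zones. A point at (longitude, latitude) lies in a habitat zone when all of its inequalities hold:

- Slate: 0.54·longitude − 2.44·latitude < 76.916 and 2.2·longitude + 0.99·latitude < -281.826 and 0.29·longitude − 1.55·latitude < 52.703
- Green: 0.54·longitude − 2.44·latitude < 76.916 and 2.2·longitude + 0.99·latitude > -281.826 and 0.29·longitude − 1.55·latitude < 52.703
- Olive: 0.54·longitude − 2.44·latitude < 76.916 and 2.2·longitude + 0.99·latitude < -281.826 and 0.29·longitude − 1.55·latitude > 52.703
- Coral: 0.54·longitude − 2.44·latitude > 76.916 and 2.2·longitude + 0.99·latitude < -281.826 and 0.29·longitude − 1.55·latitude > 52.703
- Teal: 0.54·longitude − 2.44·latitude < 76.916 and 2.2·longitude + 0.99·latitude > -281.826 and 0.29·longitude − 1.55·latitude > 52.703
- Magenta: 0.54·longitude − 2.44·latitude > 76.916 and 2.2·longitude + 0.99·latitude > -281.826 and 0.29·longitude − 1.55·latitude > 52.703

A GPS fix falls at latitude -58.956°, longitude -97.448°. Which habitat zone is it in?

Magenta

0.54·-97.448 − 2.44·-58.956 = 91.231, which is > 76.916
2.2·-97.448 + 0.99·-58.956 = -272.752, which is > -281.826
0.29·-97.448 − 1.55·-58.956 = 63.122, which is > 52.703
This sign pattern matches Magenta.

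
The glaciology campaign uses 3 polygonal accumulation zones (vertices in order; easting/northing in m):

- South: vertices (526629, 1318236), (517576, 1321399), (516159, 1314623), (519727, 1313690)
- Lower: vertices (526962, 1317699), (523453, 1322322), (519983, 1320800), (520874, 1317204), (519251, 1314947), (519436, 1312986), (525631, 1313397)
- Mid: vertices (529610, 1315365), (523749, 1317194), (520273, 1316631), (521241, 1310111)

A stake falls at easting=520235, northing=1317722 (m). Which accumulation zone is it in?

Cast a ray rightward from (520235, 1317722). For each polygon, the edges (by vertex number in listed order) whose endpoints lie on opposite sides of northing = 1317722, where each meets that height, and whether that is right or left of the point:
South: 2–3 at easting≈516807.1 (left), 4–1 at easting≈525848.6 (right) → 1 crossing.
Lower: 1–2 at easting≈526944.5 (right), 3–4 at easting≈520745.7 (right) → 2 crossings.
Mid: no edge straddles that height → 0 crossings.
Only South has an odd count, so the point is inside South.

South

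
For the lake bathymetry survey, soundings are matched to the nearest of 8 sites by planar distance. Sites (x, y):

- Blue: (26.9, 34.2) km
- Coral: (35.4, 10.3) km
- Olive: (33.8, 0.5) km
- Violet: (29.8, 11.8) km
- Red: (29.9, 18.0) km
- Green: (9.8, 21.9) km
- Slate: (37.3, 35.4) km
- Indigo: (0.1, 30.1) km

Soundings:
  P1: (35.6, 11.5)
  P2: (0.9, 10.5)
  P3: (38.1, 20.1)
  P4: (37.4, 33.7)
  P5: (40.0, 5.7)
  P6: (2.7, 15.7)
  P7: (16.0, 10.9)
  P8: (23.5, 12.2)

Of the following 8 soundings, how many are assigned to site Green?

3

P1 → Coral
P2 → Green
P3 → Red
P4 → Slate
P5 → Coral
P6 → Green
P7 → Green
P8 → Violet
3 of the 8 go to Green.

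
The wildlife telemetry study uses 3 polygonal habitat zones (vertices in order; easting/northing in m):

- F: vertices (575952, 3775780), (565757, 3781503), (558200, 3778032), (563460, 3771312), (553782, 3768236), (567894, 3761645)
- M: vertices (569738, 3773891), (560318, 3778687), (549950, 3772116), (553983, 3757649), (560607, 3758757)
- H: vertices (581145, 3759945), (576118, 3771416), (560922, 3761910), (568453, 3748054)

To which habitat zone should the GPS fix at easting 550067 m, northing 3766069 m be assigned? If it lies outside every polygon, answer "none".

Cast a ray rightward from (550067, 3766069). For each polygon, the edges (by vertex number in listed order) whose endpoints lie on opposite sides of northing = 3766069, where each meets that height, and whether that is right or left of the point:
F: 5–6 at easting≈558421.8 (right), 6–1 at easting≈570416.0 (right) → 2 crossings.
M: 3–4 at easting≈551635.7 (right), 5–1 at easting≈565018.6 (right) → 2 crossings.
H: 1–2 at easting≈578461.2 (right), 2–3 at easting≈567570.4 (right) → 2 crossings.
All counts are even, so the point lies outside every listed polygon.

none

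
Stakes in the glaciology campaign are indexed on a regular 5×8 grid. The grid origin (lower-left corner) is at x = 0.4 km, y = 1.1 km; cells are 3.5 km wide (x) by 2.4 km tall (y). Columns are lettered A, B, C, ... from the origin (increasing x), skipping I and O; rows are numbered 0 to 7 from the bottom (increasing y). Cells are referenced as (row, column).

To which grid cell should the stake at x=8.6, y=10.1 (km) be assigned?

(3, C)

Column index: ⌊(8.6 − 0.4) / 3.5⌋ = ⌊2.343⌋ = 2 → column C
Row offset from origin: ⌊(10.1 − 1.1) / 2.4⌋ = ⌊3.750⌋ = 3 → row 3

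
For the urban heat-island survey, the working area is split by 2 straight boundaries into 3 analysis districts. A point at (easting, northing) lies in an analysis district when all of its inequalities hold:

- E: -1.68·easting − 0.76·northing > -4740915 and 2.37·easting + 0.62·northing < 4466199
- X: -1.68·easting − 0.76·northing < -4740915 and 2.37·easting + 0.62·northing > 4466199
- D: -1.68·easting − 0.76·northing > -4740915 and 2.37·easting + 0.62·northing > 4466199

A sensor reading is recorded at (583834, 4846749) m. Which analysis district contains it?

E

-1.68·583834 − 0.76·4846749 = -4664370.360, which is > -4740915
2.37·583834 + 0.62·4846749 = 4388670.960, which is < 4466199
This sign pattern matches E.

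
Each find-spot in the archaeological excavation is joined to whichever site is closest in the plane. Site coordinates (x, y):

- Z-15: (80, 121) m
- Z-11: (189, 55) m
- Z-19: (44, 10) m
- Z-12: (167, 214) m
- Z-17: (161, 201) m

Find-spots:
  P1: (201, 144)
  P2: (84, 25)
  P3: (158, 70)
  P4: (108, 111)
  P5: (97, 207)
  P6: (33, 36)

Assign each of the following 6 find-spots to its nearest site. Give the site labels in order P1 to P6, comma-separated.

P1 → Z-17 (d²=4849.00)
P2 → Z-19 (d²=1825.00)
P3 → Z-11 (d²=1186.00)
P4 → Z-15 (d²=884.00)
P5 → Z-17 (d²=4132.00)
P6 → Z-19 (d²=797.00)

Z-17, Z-19, Z-11, Z-15, Z-17, Z-19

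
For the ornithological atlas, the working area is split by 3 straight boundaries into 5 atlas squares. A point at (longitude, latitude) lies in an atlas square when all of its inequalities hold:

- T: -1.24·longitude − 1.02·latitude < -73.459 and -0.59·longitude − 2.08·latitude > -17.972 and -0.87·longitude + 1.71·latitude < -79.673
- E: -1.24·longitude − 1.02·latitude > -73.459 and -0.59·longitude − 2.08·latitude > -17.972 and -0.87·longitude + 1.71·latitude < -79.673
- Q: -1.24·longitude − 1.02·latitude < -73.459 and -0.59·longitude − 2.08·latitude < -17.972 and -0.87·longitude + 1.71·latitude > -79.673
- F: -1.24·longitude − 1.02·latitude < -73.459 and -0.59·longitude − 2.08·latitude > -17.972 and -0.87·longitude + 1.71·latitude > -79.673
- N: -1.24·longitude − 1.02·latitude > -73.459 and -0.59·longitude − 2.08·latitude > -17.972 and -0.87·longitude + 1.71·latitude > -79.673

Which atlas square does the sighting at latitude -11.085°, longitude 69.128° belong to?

F

-1.24·69.128 − 1.02·-11.085 = -74.412, which is < -73.459
-0.59·69.128 − 2.08·-11.085 = -17.729, which is > -17.972
-0.87·69.128 + 1.71·-11.085 = -79.097, which is > -79.673
This sign pattern matches F.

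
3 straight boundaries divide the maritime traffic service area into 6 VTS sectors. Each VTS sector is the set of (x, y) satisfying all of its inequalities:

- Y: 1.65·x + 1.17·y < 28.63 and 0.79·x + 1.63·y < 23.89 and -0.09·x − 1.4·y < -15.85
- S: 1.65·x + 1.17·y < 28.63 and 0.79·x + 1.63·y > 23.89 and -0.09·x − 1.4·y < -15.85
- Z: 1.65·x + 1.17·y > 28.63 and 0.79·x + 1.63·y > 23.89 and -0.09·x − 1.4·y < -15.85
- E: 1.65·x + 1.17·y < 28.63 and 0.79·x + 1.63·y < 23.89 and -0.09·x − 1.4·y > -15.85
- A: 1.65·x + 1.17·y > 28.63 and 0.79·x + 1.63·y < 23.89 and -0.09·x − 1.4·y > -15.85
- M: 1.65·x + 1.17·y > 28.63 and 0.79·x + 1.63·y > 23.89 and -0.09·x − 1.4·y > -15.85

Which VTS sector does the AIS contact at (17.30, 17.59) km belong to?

Z

1.65·17.30 + 1.17·17.59 = 49.125, which is > 28.63
0.79·17.30 + 1.63·17.59 = 42.339, which is > 23.89
-0.09·17.30 − 1.4·17.59 = -26.183, which is < -15.85
This sign pattern matches Z.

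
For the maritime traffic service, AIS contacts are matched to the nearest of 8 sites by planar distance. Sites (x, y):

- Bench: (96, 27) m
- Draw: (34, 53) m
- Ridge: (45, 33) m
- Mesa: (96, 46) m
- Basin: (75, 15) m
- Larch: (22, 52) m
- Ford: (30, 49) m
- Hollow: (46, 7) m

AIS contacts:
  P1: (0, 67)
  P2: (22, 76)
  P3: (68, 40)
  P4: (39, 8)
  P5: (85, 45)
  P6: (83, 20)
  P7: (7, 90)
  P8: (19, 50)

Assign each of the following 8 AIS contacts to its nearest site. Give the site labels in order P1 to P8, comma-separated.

Larch, Larch, Ridge, Hollow, Mesa, Basin, Larch, Larch

P1 → Larch (d²=709.00)
P2 → Larch (d²=576.00)
P3 → Ridge (d²=578.00)
P4 → Hollow (d²=50.00)
P5 → Mesa (d²=122.00)
P6 → Basin (d²=89.00)
P7 → Larch (d²=1669.00)
P8 → Larch (d²=13.00)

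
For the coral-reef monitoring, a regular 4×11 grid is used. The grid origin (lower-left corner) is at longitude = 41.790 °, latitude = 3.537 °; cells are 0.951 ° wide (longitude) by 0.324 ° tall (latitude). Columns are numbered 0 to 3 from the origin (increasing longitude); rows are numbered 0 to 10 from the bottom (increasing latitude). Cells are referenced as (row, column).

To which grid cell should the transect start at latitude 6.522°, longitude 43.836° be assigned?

(9, 2)

Column index: ⌊(43.836 − 41.790) / 0.951⌋ = ⌊2.151⌋ = 2
Row offset from origin: ⌊(6.522 − 3.537) / 0.324⌋ = ⌊9.213⌋ = 9 → row 9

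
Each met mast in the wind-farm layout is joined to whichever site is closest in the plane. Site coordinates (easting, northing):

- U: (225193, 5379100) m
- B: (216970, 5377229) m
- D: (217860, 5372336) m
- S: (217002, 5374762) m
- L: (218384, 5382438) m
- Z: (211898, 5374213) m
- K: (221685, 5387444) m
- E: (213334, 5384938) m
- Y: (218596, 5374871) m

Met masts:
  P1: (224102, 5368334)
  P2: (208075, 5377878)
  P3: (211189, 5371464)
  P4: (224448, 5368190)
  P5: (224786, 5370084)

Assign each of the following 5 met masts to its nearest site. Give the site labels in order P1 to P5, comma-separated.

D, Z, Z, D, D

P1 → D (d²=54978568.00)
P2 → Z (d²=28047554.00)
P3 → Z (d²=8059682.00)
P4 → D (d²=60591060.00)
P5 → D (d²=53040980.00)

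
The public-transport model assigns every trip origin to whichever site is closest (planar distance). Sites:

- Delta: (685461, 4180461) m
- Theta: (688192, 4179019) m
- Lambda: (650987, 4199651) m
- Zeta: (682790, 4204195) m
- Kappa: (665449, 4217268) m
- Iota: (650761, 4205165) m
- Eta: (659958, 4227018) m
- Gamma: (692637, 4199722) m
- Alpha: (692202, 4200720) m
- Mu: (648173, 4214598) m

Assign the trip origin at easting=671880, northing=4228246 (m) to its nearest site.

Eta

Squared distances to each site:
Delta: 2467849786.000; Theta: 2689378873.000; Lambda: 1254191474.000; Zeta: 697478701.000; Kappa: 161874245.000; Iota: 978744722.000; Eta: 143642068.000; Gamma: 1244471625.000; Alpha: 1170664360.000; Mu: 748289753.000.
Minimum at Eta.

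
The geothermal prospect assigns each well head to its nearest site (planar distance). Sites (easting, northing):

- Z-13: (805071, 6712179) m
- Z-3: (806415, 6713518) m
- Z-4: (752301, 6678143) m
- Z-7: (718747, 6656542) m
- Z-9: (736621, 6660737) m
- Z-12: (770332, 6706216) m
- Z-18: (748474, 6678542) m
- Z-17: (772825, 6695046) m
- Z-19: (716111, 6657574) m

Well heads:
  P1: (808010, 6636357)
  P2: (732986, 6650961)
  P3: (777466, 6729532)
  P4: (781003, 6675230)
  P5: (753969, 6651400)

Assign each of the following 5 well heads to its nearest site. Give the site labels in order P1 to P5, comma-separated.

P1 → Z-17 (d²=4682382946.00)
P2 → Z-9 (d²=108783401.00)
P3 → Z-12 (d²=594529812.00)
P4 → Z-17 (d²=459553540.00)
P5 → Z-9 (d²=388132673.00)

Z-17, Z-9, Z-12, Z-17, Z-9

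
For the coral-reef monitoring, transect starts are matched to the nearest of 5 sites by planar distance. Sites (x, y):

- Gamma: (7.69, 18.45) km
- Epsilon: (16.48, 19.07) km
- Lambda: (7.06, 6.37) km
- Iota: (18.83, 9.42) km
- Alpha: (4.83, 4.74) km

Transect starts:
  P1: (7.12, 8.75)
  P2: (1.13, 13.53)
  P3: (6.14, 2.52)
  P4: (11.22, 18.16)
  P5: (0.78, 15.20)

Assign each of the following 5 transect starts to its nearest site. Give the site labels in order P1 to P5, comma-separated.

Lambda, Gamma, Alpha, Gamma, Gamma

P1 → Lambda (d²=5.67)
P2 → Gamma (d²=67.24)
P3 → Alpha (d²=6.64)
P4 → Gamma (d²=12.55)
P5 → Gamma (d²=58.31)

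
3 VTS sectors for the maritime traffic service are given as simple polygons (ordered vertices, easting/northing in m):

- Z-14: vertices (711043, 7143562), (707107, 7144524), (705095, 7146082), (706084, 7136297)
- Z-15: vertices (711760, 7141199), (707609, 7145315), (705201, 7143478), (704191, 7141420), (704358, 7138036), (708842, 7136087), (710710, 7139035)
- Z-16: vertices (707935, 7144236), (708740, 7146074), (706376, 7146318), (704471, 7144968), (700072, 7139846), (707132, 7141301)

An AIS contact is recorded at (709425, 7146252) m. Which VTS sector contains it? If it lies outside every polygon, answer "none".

none

Cast a ray rightward from (709425, 7146252). For each polygon, the edges (by vertex number in listed order) whose endpoints lie on opposite sides of northing = 7146252, where each meets that height, and whether that is right or left of the point:
Z-14: no edge straddles that height → 0 crossings.
Z-15: no edge straddles that height → 0 crossings.
Z-16: 2–3 at easting≈707015.4 (left), 3–4 at easting≈706282.9 (left) → 0 crossings.
All counts are even, so the point lies outside every listed polygon.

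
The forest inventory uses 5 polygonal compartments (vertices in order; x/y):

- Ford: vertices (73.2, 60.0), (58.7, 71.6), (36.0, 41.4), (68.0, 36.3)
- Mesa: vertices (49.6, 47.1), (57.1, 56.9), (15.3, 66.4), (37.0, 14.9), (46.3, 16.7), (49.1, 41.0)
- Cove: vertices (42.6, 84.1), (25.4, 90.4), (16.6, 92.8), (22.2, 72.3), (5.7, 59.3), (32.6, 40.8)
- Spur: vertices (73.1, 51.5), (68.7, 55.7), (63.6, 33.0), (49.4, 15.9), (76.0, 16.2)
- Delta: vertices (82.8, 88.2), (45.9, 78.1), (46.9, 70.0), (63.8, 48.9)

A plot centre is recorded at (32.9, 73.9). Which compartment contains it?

Cove

Cast a ray rightward from (32.9, 73.9). For each polygon, the edges (by vertex number in listed order) whose endpoints lie on opposite sides of y = 73.9, where each meets that height, and whether that is right or left of the point:
Ford: no edge straddles that height → 0 crossings.
Mesa: no edge straddles that height → 0 crossings.
Cove: 3–4 at x≈21.76 (left), 6–1 at x≈40.24 (right) → 1 crossing.
Spur: no edge straddles that height → 0 crossings.
Delta: 2–3 at x≈46.42 (right), 4–1 at x≈75.89 (right) → 2 crossings.
Only Cove has an odd count, so the point is inside Cove.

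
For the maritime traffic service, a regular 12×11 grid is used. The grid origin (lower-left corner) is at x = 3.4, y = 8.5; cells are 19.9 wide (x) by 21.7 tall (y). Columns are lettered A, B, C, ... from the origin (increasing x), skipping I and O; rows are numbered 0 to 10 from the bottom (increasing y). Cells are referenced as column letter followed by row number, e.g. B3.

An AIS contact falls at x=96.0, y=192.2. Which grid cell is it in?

Column index: ⌊(96.0 − 3.4) / 19.9⌋ = ⌊4.653⌋ = 4 → column E
Row offset from origin: ⌊(192.2 − 8.5) / 21.7⌋ = ⌊8.465⌋ = 8 → row 8

E8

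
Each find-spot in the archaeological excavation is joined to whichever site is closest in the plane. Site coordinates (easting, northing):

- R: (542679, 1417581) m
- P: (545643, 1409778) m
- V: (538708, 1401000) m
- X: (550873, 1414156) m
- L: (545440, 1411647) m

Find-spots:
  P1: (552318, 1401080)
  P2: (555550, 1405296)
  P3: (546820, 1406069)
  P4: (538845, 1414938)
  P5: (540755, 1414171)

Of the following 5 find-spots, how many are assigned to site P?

2

P1 → P
P2 → X
P3 → P
P4 → R
P5 → R
2 of the 5 go to P.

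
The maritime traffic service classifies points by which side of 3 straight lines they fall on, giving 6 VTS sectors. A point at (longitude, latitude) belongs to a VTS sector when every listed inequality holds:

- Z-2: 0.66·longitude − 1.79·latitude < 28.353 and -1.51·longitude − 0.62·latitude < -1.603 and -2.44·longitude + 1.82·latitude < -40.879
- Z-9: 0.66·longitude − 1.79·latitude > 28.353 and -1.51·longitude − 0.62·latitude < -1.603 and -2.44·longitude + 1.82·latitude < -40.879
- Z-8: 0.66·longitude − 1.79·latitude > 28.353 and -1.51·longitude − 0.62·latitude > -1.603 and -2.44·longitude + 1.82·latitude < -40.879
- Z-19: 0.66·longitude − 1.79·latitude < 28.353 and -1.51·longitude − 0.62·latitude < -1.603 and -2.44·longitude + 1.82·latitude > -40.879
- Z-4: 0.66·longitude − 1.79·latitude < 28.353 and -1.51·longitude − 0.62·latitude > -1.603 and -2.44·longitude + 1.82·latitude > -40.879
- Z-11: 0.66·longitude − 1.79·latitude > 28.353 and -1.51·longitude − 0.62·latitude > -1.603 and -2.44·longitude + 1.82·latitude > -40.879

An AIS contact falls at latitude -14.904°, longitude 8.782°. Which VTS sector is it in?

Z-9

0.66·8.782 − 1.79·-14.904 = 32.474, which is > 28.353
-1.51·8.782 − 0.62·-14.904 = -4.020, which is < -1.603
-2.44·8.782 + 1.82·-14.904 = -48.553, which is < -40.879
This sign pattern matches Z-9.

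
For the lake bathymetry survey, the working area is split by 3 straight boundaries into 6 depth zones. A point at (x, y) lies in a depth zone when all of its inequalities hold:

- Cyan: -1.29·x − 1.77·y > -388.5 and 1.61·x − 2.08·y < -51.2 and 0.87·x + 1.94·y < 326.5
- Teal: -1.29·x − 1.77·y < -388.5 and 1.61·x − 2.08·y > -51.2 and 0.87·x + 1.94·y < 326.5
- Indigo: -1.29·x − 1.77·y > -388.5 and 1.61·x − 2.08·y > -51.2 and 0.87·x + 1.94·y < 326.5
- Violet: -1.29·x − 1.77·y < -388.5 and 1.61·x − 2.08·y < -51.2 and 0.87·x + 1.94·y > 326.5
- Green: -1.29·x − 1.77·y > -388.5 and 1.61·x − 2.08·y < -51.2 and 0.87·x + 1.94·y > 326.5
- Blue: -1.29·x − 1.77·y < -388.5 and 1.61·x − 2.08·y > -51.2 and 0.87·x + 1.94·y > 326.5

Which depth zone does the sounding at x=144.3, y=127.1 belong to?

Blue

-1.29·144.3 − 1.77·127.1 = -411.114, which is < -388.5
1.61·144.3 − 2.08·127.1 = -32.045, which is > -51.2
0.87·144.3 + 1.94·127.1 = 372.115, which is > 326.5
This sign pattern matches Blue.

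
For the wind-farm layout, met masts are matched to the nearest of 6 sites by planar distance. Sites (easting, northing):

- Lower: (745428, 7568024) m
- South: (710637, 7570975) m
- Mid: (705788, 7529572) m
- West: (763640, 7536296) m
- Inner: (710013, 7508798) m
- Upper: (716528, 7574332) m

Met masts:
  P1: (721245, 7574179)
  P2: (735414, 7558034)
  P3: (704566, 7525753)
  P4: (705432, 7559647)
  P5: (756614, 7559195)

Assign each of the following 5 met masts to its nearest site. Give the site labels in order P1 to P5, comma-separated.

Upper, Lower, Mid, South, Lower

P1 → Upper (d²=22273498.00)
P2 → Lower (d²=200080296.00)
P3 → Mid (d²=16078045.00)
P4 → South (d²=155415609.00)
P5 → Lower (d²=203077837.00)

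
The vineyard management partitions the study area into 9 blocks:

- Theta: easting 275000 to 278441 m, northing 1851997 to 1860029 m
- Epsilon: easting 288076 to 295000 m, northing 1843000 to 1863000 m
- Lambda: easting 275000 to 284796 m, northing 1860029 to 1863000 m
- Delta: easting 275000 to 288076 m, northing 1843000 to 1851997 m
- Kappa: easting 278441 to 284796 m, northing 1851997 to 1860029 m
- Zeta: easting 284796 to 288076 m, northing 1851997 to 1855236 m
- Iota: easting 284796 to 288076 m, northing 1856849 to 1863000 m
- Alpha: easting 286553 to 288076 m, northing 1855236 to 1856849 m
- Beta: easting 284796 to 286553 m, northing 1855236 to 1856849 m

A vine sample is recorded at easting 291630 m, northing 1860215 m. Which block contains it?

The point has easting = 291630 and northing = 1860215.
Only Epsilon satisfies 288076 ≤ easting ≤ 295000 and 1843000 ≤ northing ≤ 1863000.

Epsilon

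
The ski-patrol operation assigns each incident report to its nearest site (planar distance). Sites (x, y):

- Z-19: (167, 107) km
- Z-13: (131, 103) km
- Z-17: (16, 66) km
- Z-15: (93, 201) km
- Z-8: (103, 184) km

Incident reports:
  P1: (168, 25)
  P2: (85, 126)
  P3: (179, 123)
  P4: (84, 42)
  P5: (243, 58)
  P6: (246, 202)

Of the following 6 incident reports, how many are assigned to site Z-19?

P1 → Z-19
P2 → Z-13
P3 → Z-19
P4 → Z-17
P5 → Z-19
P6 → Z-19
4 of the 6 go to Z-19.

4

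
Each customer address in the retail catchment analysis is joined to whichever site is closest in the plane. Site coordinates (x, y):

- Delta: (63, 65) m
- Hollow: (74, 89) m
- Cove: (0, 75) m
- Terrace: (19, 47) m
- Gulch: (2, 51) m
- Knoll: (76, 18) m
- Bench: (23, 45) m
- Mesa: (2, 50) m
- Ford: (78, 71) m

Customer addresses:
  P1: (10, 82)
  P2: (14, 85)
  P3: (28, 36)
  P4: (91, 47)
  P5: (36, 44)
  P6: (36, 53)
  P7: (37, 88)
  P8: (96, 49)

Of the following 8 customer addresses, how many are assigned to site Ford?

2

P1 → Cove
P2 → Cove
P3 → Bench
P4 → Ford
P5 → Bench
P6 → Bench
P7 → Delta
P8 → Ford
2 of the 8 go to Ford.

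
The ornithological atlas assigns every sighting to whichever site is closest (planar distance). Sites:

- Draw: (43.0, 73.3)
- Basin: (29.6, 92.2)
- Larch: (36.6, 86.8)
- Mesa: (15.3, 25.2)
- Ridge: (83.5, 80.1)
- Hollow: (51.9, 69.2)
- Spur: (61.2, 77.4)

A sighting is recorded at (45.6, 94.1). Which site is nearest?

Larch

Squared distances to each site:
Draw: 439.400; Basin: 259.610; Larch: 134.290; Mesa: 5665.300; Ridge: 1632.410; Hollow: 659.700; Spur: 522.250.
Minimum at Larch.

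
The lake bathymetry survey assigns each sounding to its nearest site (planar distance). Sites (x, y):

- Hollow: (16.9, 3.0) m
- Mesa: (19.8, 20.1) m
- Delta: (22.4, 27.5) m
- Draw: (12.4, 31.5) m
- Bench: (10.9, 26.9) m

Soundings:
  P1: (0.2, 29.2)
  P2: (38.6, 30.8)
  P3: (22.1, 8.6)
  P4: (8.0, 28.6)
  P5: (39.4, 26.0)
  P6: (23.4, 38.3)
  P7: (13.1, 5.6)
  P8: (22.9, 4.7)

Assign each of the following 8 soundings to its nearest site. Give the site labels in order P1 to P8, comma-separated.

P1 → Bench (d²=119.78)
P2 → Delta (d²=273.33)
P3 → Hollow (d²=58.40)
P4 → Bench (d²=11.30)
P5 → Delta (d²=291.25)
P6 → Delta (d²=117.64)
P7 → Hollow (d²=21.20)
P8 → Hollow (d²=38.89)

Bench, Delta, Hollow, Bench, Delta, Delta, Hollow, Hollow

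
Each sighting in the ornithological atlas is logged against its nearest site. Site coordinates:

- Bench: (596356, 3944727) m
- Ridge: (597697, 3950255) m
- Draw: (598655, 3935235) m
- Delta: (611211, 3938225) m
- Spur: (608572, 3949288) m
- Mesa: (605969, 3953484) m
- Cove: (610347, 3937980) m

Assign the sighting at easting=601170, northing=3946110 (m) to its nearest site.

Bench

Squared distances to each site:
Bench: 25087285.000; Ridge: 29242754.000; Draw: 124590850.000; Delta: 162994906.000; Spur: 64889288.000; Mesa: 77406277.000; Cove: 150314229.000.
Minimum at Bench.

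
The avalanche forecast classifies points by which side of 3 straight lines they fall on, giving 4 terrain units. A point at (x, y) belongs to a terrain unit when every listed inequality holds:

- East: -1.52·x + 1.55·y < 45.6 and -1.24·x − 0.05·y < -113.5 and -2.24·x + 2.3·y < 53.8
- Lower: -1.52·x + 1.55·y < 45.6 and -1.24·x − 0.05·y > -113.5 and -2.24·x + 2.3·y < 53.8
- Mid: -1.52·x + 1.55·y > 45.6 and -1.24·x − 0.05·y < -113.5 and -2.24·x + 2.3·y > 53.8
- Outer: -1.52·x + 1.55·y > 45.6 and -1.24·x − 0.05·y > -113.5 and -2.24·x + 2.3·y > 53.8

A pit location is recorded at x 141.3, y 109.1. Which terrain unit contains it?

-1.52·141.3 + 1.55·109.1 = -45.671, which is < 45.6
-1.24·141.3 − 0.05·109.1 = -180.667, which is < -113.5
-2.24·141.3 + 2.3·109.1 = -65.582, which is < 53.8
This sign pattern matches East.

East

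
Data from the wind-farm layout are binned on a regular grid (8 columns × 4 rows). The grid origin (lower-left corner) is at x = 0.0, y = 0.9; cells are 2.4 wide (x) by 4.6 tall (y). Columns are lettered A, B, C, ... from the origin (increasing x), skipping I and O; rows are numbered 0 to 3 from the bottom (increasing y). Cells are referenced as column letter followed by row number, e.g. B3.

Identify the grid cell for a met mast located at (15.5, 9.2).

G1

Column index: ⌊(15.5 − 0.0) / 2.4⌋ = ⌊6.458⌋ = 6 → column G
Row offset from origin: ⌊(9.2 − 0.9) / 4.6⌋ = ⌊1.804⌋ = 1 → row 1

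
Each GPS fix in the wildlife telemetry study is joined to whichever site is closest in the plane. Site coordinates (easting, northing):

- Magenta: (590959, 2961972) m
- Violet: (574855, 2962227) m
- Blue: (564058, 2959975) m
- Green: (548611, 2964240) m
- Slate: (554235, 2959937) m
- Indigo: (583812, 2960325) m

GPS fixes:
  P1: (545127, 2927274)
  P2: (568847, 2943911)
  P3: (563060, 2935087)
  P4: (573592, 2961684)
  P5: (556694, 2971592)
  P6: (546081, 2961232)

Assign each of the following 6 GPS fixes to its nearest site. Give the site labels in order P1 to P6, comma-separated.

Slate, Blue, Blue, Violet, Green, Green

P1 → Slate (d²=1149827233.00)
P2 → Blue (d²=280986617.00)
P3 → Blue (d²=620408548.00)
P4 → Violet (d²=1890018.00)
P5 → Green (d²=119386793.00)
P6 → Green (d²=15448964.00)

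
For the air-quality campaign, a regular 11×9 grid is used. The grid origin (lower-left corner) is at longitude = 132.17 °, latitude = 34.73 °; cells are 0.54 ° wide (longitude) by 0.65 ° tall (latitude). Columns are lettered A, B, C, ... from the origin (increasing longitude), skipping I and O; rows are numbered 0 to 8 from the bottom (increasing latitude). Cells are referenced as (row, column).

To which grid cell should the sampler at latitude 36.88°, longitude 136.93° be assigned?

(3, J)

Column index: ⌊(136.93 − 132.17) / 0.54⌋ = ⌊8.815⌋ = 8 → column J
Row offset from origin: ⌊(36.88 − 34.73) / 0.65⌋ = ⌊3.308⌋ = 3 → row 3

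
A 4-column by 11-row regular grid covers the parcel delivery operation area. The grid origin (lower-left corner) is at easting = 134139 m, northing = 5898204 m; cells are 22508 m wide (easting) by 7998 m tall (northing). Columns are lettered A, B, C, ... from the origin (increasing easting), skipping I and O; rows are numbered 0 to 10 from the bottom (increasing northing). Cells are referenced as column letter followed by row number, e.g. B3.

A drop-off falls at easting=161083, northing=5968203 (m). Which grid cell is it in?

B8

Column index: ⌊(161083 − 134139) / 22508⌋ = ⌊1.197⌋ = 1 → column B
Row offset from origin: ⌊(5968203 − 5898204) / 7998⌋ = ⌊8.752⌋ = 8 → row 8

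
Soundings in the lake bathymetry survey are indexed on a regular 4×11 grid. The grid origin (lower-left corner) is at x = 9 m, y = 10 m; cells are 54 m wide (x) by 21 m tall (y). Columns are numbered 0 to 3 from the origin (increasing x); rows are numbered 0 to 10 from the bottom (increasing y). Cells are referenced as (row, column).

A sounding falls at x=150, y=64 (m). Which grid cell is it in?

(2, 2)

Column index: ⌊(150 − 9) / 54⌋ = ⌊2.611⌋ = 2
Row offset from origin: ⌊(64 − 10) / 21⌋ = ⌊2.571⌋ = 2 → row 2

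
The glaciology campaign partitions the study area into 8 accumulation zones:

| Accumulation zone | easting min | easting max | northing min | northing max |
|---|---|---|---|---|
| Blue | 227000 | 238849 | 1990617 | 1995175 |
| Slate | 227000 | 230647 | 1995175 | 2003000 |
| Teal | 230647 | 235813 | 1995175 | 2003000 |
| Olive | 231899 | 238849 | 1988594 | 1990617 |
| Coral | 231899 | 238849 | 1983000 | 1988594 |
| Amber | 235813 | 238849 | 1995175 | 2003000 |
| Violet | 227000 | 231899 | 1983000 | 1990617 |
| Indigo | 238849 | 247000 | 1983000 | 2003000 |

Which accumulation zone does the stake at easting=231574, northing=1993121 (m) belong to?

The point has easting = 231574 and northing = 1993121.
Only Blue satisfies 227000 ≤ easting ≤ 238849 and 1990617 ≤ northing ≤ 1995175.

Blue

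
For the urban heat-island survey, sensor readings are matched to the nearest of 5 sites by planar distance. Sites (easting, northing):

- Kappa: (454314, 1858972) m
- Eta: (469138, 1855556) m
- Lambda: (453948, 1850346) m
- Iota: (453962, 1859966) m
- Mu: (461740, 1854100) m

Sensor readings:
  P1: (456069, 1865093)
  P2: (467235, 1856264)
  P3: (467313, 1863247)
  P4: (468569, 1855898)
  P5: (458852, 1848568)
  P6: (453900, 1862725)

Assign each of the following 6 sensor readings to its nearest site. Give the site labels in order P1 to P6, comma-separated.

Iota, Eta, Eta, Eta, Lambda, Iota

P1 → Iota (d²=30725578.00)
P2 → Eta (d²=4122673.00)
P3 → Eta (d²=62482106.00)
P4 → Eta (d²=440725.00)
P5 → Lambda (d²=27210500.00)
P6 → Iota (d²=7615925.00)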